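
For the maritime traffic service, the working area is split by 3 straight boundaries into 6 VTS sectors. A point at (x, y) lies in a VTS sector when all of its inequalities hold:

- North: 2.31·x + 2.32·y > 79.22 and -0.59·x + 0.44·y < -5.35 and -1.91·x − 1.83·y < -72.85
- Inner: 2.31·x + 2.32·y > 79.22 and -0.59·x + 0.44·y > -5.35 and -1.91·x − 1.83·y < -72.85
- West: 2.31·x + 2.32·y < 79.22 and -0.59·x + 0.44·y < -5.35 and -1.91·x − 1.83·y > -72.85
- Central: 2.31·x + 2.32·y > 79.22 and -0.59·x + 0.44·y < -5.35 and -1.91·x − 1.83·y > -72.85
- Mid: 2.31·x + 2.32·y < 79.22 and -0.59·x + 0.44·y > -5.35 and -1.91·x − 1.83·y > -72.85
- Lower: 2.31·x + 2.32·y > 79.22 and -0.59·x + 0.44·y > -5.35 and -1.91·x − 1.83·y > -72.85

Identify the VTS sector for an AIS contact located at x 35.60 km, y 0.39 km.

Central

2.31·35.60 + 2.32·0.39 = 83.141, which is > 79.22
-0.59·35.60 + 0.44·0.39 = -20.832, which is < -5.35
-1.91·35.60 − 1.83·0.39 = -68.710, which is > -72.85
This sign pattern matches Central.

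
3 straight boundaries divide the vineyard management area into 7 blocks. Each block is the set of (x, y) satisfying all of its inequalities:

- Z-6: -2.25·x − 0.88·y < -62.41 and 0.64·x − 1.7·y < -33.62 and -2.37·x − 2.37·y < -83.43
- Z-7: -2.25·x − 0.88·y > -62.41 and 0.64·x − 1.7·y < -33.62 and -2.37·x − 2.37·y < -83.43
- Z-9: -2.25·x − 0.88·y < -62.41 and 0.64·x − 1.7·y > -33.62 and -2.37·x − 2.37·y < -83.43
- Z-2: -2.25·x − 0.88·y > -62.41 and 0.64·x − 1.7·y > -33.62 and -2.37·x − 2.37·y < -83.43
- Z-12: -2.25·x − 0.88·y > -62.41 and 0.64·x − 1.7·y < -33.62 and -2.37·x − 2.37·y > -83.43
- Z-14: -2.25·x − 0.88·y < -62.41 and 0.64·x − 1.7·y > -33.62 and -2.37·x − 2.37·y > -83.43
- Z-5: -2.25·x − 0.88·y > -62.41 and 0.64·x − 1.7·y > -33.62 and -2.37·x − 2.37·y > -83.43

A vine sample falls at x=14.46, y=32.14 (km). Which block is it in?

-2.25·14.46 − 0.88·32.14 = -60.818, which is > -62.41
0.64·14.46 − 1.7·32.14 = -45.384, which is < -33.62
-2.37·14.46 − 2.37·32.14 = -110.442, which is < -83.43
This sign pattern matches Z-7.

Z-7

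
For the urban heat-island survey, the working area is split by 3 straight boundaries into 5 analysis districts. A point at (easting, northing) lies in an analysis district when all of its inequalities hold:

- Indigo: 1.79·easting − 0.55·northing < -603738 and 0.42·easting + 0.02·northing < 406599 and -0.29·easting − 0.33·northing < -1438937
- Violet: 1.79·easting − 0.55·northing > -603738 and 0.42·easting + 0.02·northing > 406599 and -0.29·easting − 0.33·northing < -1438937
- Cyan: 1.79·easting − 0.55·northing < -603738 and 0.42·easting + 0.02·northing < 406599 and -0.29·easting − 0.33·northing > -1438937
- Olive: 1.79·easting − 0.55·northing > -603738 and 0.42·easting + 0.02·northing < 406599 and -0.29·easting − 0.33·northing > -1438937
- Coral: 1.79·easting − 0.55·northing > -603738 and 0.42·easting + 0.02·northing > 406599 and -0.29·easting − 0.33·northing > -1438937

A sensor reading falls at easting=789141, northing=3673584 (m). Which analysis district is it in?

Indigo

1.79·789141 − 0.55·3673584 = -607908.810, which is < -603738
0.42·789141 + 0.02·3673584 = 404910.900, which is < 406599
-0.29·789141 − 0.33·3673584 = -1441133.610, which is < -1438937
This sign pattern matches Indigo.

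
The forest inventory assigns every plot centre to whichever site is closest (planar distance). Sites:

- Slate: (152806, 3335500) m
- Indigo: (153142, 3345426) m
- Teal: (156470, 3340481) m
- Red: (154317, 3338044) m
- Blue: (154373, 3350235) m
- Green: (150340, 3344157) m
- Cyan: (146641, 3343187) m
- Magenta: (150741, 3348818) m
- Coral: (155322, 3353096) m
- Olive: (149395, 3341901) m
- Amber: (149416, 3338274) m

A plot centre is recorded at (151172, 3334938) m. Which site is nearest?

Slate

Squared distances to each site:
Slate: 2985800.000; Indigo: 113879044.000; Teal: 58793653.000; Red: 19538261.000; Blue: 244244610.000; Green: 85682185.000; Cyan: 88575962.000; Magenta: 192840161.000; Coral: 346935464.000; Olive: 51641098.000; Amber: 14212432.000.
Minimum at Slate.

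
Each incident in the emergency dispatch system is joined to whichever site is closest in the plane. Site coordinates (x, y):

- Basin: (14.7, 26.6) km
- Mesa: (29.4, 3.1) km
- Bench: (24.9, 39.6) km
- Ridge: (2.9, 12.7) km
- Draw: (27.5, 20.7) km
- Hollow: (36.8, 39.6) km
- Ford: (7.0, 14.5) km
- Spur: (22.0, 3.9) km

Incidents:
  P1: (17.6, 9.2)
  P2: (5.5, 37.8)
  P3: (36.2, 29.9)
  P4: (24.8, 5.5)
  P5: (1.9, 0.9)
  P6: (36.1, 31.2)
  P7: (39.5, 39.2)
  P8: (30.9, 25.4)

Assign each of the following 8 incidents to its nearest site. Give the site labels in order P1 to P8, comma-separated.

P1 → Spur (d²=47.45)
P2 → Basin (d²=210.08)
P3 → Hollow (d²=94.45)
P4 → Spur (d²=10.40)
P5 → Ridge (d²=140.24)
P6 → Hollow (d²=71.05)
P7 → Hollow (d²=7.45)
P8 → Draw (d²=33.65)

Spur, Basin, Hollow, Spur, Ridge, Hollow, Hollow, Draw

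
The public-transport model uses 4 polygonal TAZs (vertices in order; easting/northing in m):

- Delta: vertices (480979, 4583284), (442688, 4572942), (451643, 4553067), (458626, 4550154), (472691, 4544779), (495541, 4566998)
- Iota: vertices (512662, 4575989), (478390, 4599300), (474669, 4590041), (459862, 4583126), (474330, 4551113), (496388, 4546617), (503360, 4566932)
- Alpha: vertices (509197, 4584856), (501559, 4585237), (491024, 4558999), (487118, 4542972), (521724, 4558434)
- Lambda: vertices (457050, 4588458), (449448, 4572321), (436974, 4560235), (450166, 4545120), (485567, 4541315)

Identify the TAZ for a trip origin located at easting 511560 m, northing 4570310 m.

Alpha

Cast a ray rightward from (511560, 4570310). For each polygon, the edges (by vertex number in listed order) whose endpoints lie on opposite sides of northing = 4570310, where each meets that height, and whether that is right or left of the point:
Delta: 2–3 at easting≈443873.9 (left), 6–1 at easting≈492579.6 (left) → 0 crossings.
Iota: 4–5 at easting≈465654.1 (left), 7–1 at easting≈506829.4 (left) → 0 crossings.
Alpha: 2–3 at easting≈495565.6 (left), 5–1 at easting≈516093.4 (right) → 1 crossing.
Lambda: 2–3 at easting≈447372.4 (left), 5–1 at easting≈468027.8 (left) → 0 crossings.
Only Alpha has an odd count, so the point is inside Alpha.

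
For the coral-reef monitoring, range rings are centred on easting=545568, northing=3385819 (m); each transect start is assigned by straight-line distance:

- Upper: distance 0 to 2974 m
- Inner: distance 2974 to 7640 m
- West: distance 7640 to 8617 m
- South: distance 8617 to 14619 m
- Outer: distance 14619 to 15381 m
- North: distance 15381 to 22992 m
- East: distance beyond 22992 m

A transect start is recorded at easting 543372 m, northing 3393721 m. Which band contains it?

Distance = √((543372−545568)² + (3393721−3385819)²) = √(4822416.000 + 62441604.000) = 8201.465 m.
7640 ≤ 8201.465 < 8617 → West.

West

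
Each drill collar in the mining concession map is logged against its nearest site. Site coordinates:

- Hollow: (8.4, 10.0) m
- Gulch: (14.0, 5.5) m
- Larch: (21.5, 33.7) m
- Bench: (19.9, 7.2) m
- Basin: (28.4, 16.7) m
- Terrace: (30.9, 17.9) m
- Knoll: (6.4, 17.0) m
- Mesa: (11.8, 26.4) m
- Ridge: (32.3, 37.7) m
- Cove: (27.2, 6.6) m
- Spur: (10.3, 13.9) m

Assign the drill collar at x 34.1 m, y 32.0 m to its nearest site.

Ridge

Squared distances to each site:
Hollow: 1144.490; Gulch: 1106.260; Larch: 161.650; Bench: 816.680; Basin: 266.580; Terrace: 209.050; Knoll: 992.290; Mesa: 528.650; Ridge: 35.730; Cove: 692.770; Spur: 894.050.
Minimum at Ridge.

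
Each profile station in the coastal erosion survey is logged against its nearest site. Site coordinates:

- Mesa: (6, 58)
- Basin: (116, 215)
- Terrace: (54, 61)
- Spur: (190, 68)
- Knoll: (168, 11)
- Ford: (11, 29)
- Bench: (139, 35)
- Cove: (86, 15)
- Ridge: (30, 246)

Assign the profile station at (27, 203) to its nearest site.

Squared distances to each site:
Mesa: 21466.000; Basin: 8065.000; Terrace: 20893.000; Spur: 44794.000; Knoll: 56745.000; Ford: 30532.000; Bench: 40768.000; Cove: 38825.000; Ridge: 1858.000.
Minimum at Ridge.

Ridge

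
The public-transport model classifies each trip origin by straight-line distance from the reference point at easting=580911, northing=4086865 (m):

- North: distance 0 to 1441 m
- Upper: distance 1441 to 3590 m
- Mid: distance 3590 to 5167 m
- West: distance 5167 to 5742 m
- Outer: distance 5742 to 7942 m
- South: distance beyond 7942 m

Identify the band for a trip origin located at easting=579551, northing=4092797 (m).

Distance = √((579551−580911)² + (4092797−4086865)²) = √(1849600.000 + 35188624.000) = 6085.904 m.
5742 ≤ 6085.904 < 7942 → Outer.

Outer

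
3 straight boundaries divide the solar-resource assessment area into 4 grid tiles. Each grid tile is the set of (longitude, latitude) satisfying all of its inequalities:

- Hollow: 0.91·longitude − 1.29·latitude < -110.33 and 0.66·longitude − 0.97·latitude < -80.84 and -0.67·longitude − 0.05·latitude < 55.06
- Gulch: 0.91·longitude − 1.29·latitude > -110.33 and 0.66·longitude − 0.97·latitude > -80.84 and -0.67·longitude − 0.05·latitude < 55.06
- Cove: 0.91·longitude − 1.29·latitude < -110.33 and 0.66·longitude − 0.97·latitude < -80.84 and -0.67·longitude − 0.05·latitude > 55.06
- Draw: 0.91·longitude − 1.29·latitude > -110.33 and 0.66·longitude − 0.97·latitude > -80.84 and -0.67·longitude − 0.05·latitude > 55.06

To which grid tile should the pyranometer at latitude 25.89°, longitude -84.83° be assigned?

Cove

0.91·-84.83 − 1.29·25.89 = -110.593, which is < -110.33
0.66·-84.83 − 0.97·25.89 = -81.101, which is < -80.84
-0.67·-84.83 − 0.05·25.89 = 55.542, which is > 55.06
This sign pattern matches Cove.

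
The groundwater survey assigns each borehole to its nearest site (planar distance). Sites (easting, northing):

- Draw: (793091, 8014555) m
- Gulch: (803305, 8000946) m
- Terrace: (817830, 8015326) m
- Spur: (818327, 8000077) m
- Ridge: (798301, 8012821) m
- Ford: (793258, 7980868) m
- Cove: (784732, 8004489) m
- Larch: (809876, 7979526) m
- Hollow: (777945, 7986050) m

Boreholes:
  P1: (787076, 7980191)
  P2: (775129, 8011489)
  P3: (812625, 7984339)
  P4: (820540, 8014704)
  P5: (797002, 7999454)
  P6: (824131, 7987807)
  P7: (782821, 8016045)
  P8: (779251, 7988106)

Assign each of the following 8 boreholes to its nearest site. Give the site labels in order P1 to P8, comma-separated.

P1 → Ford (d²=38675453.00)
P2 → Cove (d²=141217609.00)
P3 → Larch (d²=30721970.00)
P4 → Terrace (d²=7730984.00)
P5 → Gulch (d²=41953873.00)
P6 → Spur (d²=184239316.00)
P7 → Draw (d²=107693000.00)
P8 → Hollow (d²=5932772.00)

Ford, Cove, Larch, Terrace, Gulch, Spur, Draw, Hollow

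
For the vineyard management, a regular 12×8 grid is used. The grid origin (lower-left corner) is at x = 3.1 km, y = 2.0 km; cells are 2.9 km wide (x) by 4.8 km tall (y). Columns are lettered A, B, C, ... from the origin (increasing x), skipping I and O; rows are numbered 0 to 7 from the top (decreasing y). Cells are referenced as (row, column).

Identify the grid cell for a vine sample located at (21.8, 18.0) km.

Column index: ⌊(21.8 − 3.1) / 2.9⌋ = ⌊6.448⌋ = 6 → column G
Row offset from origin: ⌊(18.0 − 2.0) / 4.8⌋ = ⌊3.333⌋ = 3 → row 4 (counted from top)

(4, G)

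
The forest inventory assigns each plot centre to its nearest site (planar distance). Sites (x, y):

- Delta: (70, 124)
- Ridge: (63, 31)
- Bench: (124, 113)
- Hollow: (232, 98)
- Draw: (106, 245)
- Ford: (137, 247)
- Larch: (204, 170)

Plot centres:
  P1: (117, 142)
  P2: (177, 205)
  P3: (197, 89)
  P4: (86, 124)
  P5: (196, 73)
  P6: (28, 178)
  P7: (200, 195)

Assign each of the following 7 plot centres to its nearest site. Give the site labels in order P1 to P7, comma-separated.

Bench, Larch, Hollow, Delta, Hollow, Delta, Larch

P1 → Bench (d²=890.00)
P2 → Larch (d²=1954.00)
P3 → Hollow (d²=1306.00)
P4 → Delta (d²=256.00)
P5 → Hollow (d²=1921.00)
P6 → Delta (d²=4680.00)
P7 → Larch (d²=641.00)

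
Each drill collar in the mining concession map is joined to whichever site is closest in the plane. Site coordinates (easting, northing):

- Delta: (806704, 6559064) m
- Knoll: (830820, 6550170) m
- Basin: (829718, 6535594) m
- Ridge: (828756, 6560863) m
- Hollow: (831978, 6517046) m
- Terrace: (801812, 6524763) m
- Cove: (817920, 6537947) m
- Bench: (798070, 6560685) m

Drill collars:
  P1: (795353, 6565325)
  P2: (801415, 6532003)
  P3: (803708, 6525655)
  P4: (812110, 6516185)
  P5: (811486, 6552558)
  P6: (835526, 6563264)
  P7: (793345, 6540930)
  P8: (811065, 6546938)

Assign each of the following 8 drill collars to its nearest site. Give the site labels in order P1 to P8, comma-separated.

P1 → Bench (d²=28911689.00)
P2 → Terrace (d²=52575209.00)
P3 → Terrace (d²=4390480.00)
P4 → Terrace (d²=179630888.00)
P5 → Delta (d²=65195560.00)
P6 → Ridge (d²=51597701.00)
P7 → Terrace (d²=333061978.00)
P8 → Cove (d²=127829106.00)

Bench, Terrace, Terrace, Terrace, Delta, Ridge, Terrace, Cove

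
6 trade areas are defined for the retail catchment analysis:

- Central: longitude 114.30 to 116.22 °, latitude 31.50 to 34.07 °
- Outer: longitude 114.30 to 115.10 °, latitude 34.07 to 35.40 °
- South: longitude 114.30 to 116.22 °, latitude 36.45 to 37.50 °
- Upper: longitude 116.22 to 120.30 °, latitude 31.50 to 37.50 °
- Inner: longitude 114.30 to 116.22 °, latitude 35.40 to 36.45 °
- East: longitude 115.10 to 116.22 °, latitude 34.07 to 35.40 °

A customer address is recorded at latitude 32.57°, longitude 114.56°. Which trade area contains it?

Central

The point has longitude = 114.56 and latitude = 32.57.
Only Central satisfies 114.30 ≤ longitude ≤ 116.22 and 31.50 ≤ latitude ≤ 34.07.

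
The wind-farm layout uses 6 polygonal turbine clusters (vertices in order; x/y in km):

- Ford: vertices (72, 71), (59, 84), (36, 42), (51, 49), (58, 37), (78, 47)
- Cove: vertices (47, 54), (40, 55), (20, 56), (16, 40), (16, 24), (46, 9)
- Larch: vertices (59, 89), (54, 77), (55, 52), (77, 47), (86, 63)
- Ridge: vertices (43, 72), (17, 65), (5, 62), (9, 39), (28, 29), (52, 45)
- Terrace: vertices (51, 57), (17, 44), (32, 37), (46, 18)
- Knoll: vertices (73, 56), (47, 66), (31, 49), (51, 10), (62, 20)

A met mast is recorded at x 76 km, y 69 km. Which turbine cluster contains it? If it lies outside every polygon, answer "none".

Cast a ray rightward from (76, 69). For each polygon, the edges (by vertex number in listed order) whose endpoints lie on opposite sides of y = 69, where each meets that height, and whether that is right or left of the point:
Ford: 2–3 at x≈50.8 (left), 6–1 at x≈72.5 (left) → 0 crossings.
Cove: no edge straddles that height → 0 crossings.
Larch: 2–3 at x≈54.3 (left), 5–1 at x≈79.8 (right) → 1 crossing.
Ridge: 1–2 at x≈31.9 (left), 6–1 at x≈44.0 (left) → 0 crossings.
Terrace: no edge straddles that height → 0 crossings.
Knoll: no edge straddles that height → 0 crossings.
Only Larch has an odd count, so the point is inside Larch.

Larch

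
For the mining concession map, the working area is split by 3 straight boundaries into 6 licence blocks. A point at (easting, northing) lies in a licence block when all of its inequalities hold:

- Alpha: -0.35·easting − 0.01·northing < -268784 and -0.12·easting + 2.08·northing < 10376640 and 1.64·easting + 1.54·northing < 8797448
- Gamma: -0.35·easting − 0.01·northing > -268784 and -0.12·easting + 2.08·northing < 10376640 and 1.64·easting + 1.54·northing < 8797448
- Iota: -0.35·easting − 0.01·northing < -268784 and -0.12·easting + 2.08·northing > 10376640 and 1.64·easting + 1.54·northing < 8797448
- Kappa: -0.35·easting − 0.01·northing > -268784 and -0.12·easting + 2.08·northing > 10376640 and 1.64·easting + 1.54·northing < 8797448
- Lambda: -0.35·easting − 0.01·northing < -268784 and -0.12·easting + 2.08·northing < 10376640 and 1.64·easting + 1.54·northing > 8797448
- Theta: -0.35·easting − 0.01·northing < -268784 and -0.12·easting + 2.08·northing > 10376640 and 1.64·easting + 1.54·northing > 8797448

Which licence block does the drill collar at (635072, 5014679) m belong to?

Alpha

-0.35·635072 − 0.01·5014679 = -272421.990, which is < -268784
-0.12·635072 + 2.08·5014679 = 10354323.680, which is < 10376640
1.64·635072 + 1.54·5014679 = 8764123.740, which is < 8797448
This sign pattern matches Alpha.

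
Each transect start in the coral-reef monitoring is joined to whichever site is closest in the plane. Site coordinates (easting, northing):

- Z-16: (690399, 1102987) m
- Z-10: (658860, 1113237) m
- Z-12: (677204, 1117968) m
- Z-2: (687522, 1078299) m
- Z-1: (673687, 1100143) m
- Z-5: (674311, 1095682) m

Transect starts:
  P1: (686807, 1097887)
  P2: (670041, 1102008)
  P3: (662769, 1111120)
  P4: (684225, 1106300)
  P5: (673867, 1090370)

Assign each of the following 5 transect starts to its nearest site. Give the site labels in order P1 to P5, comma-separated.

P1 → Z-16 (d²=38912464.00)
P2 → Z-1 (d²=16771541.00)
P3 → Z-10 (d²=19761970.00)
P4 → Z-16 (d²=49094245.00)
P5 → Z-5 (d²=28414480.00)

Z-16, Z-1, Z-10, Z-16, Z-5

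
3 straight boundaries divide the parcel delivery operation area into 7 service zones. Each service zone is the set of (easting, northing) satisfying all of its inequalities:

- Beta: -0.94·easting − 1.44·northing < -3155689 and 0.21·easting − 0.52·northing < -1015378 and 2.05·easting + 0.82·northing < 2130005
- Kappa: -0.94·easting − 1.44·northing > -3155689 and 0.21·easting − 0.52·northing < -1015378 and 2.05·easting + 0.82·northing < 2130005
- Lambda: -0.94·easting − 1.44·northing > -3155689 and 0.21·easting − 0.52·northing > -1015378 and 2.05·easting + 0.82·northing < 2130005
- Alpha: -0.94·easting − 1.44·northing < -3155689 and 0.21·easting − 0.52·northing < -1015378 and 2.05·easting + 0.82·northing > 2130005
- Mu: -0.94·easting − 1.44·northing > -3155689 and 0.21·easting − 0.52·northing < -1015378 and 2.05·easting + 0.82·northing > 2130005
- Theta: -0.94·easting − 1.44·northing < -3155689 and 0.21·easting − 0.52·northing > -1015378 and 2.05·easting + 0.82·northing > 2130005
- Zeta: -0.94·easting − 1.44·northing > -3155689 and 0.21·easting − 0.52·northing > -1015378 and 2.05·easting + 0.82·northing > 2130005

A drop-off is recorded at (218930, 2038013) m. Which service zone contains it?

-0.94·218930 − 1.44·2038013 = -3140532.920, which is > -3155689
0.21·218930 − 0.52·2038013 = -1013791.460, which is > -1015378
2.05·218930 + 0.82·2038013 = 2119977.160, which is < 2130005
This sign pattern matches Lambda.

Lambda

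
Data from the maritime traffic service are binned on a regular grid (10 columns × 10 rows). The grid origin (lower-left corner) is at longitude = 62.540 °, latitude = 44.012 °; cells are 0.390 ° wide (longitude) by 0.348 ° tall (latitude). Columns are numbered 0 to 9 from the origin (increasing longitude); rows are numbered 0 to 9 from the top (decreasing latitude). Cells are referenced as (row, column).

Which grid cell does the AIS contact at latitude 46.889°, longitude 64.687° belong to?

(1, 5)

Column index: ⌊(64.687 − 62.540) / 0.390⌋ = ⌊5.505⌋ = 5
Row offset from origin: ⌊(46.889 − 44.012) / 0.348⌋ = ⌊8.267⌋ = 8 → row 1 (counted from top)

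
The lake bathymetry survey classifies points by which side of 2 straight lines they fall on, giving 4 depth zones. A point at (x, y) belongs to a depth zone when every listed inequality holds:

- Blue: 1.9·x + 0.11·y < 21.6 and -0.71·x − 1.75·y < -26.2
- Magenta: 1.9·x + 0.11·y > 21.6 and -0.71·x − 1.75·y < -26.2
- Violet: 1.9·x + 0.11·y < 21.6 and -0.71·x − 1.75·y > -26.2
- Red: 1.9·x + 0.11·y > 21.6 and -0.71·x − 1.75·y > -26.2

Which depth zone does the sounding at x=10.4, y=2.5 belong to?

Violet

1.9·10.4 + 0.11·2.5 = 20.035, which is < 21.6
-0.71·10.4 − 1.75·2.5 = -11.759, which is > -26.2
This sign pattern matches Violet.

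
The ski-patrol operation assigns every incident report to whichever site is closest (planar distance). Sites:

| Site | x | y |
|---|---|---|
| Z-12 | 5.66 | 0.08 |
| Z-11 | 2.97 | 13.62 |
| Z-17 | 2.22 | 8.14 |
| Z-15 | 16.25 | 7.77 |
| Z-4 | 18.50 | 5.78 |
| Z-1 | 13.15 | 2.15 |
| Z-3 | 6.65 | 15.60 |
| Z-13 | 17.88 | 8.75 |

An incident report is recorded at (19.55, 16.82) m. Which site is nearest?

Squared distances to each site:
Z-12: 473.160; Z-11: 285.136; Z-17: 375.671; Z-15: 92.793; Z-4: 122.984; Z-1: 256.169; Z-3: 167.898; Z-13: 67.914.
Minimum at Z-13.

Z-13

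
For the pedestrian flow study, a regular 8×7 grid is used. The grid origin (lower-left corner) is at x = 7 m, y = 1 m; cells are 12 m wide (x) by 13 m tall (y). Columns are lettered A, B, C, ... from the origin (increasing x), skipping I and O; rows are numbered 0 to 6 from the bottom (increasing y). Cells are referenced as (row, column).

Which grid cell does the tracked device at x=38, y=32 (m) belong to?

(2, C)

Column index: ⌊(38 − 7) / 12⌋ = ⌊2.583⌋ = 2 → column C
Row offset from origin: ⌊(32 − 1) / 13⌋ = ⌊2.385⌋ = 2 → row 2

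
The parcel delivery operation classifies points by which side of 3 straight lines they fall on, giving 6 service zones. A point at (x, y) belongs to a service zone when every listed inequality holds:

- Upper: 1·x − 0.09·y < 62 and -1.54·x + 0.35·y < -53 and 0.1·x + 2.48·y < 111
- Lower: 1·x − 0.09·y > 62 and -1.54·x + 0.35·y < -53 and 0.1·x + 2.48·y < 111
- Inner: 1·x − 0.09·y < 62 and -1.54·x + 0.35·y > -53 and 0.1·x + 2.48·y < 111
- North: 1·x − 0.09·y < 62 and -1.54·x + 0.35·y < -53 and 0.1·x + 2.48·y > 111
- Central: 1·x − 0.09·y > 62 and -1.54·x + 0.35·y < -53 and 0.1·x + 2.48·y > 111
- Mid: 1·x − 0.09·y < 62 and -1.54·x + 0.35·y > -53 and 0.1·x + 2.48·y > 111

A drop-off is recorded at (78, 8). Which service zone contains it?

1·78 − 0.09·8 = 77.280, which is > 62
-1.54·78 + 0.35·8 = -117.320, which is < -53
0.1·78 + 2.48·8 = 27.640, which is < 111
This sign pattern matches Lower.

Lower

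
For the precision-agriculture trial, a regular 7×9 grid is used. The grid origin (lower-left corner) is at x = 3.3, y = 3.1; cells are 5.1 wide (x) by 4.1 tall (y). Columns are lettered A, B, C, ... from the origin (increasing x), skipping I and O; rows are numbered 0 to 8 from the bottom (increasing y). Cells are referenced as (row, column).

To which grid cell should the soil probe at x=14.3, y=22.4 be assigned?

Column index: ⌊(14.3 − 3.3) / 5.1⌋ = ⌊2.157⌋ = 2 → column C
Row offset from origin: ⌊(22.4 − 3.1) / 4.1⌋ = ⌊4.707⌋ = 4 → row 4

(4, C)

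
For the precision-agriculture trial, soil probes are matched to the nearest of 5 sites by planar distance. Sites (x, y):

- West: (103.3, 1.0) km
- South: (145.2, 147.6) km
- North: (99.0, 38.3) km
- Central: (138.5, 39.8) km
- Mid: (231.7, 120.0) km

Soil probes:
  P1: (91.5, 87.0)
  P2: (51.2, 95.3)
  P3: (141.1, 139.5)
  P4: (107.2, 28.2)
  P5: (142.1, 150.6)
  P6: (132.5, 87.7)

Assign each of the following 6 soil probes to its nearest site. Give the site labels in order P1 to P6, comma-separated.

North, North, South, North, South, Central

P1 → North (d²=2427.94)
P2 → North (d²=5533.84)
P3 → South (d²=82.42)
P4 → North (d²=169.25)
P5 → South (d²=18.61)
P6 → Central (d²=2330.41)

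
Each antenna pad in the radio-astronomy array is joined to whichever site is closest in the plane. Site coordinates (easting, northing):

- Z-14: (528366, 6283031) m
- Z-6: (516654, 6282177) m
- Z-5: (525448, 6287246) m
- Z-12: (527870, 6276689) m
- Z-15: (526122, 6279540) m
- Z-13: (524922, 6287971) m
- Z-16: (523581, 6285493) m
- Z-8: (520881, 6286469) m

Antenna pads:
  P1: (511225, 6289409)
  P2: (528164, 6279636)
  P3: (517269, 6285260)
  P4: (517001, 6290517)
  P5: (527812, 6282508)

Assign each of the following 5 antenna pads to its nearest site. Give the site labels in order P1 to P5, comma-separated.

P1 → Z-6 (d²=81775865.00)
P2 → Z-15 (d²=4178980.00)
P3 → Z-6 (d²=9883114.00)
P4 → Z-8 (d²=31440704.00)
P5 → Z-14 (d²=580445.00)

Z-6, Z-15, Z-6, Z-8, Z-14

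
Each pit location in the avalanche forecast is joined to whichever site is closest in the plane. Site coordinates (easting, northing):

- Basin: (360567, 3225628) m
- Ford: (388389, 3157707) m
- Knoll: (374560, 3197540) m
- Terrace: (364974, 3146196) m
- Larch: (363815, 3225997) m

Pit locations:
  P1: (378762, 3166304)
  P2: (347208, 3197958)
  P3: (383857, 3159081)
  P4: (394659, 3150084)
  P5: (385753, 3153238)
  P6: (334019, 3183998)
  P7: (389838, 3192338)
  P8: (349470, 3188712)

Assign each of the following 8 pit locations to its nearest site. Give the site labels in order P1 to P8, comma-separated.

Ford, Knoll, Ford, Ford, Ford, Knoll, Knoll, Knoll

P1 → Ford (d²=166587538.00)
P2 → Knoll (d²=748306628.00)
P3 → Ford (d²=22426900.00)
P4 → Ford (d²=97423029.00)
P5 → Ford (d²=26920457.00)
P6 → Knoll (d²=1826958445.00)
P7 → Knoll (d²=260478088.00)
P8 → Knoll (d²=707441684.00)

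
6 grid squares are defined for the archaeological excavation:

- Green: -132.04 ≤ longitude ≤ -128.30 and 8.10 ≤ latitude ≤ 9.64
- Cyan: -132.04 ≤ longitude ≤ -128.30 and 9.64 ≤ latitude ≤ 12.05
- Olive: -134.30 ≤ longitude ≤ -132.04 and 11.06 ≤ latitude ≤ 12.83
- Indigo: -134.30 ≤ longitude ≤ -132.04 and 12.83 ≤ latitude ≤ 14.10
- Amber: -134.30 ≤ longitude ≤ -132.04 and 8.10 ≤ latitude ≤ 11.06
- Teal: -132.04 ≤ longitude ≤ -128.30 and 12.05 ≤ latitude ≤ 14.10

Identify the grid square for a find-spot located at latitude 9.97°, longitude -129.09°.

Cyan

The point has longitude = -129.09 and latitude = 9.97.
Only Cyan satisfies -132.04 ≤ longitude ≤ -128.30 and 9.64 ≤ latitude ≤ 12.05.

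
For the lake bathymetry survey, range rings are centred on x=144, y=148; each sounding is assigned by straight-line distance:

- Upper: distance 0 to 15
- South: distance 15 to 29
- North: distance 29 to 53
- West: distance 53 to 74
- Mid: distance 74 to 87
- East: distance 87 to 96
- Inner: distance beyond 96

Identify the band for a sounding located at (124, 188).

Distance = √((124−144)² + (188−148)²) = √(400.000 + 1600.000) = 44.721.
29 ≤ 44.721 < 53 → North.

North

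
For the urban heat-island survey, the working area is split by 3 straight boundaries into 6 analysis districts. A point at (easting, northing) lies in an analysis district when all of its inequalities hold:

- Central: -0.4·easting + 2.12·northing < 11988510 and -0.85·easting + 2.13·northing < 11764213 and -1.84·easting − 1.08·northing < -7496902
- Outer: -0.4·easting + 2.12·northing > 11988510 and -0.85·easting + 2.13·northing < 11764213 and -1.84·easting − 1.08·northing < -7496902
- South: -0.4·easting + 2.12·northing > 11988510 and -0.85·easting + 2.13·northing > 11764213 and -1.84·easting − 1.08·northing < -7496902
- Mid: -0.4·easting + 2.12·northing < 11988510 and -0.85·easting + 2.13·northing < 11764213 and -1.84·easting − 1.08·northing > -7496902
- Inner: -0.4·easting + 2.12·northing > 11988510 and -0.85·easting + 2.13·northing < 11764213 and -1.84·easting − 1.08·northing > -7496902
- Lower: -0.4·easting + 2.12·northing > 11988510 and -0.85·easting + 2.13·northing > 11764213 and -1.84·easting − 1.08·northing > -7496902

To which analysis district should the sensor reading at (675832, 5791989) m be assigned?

-0.4·675832 + 2.12·5791989 = 12008683.880, which is > 11988510
-0.85·675832 + 2.13·5791989 = 11762479.370, which is < 11764213
-1.84·675832 − 1.08·5791989 = -7498879.000, which is < -7496902
This sign pattern matches Outer.

Outer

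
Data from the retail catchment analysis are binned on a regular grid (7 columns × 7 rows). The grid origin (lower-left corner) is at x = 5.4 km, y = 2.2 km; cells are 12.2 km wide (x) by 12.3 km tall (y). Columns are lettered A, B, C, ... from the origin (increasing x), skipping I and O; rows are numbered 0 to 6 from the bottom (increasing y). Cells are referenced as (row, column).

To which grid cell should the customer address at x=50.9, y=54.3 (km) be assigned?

(4, D)

Column index: ⌊(50.9 − 5.4) / 12.2⌋ = ⌊3.730⌋ = 3 → column D
Row offset from origin: ⌊(54.3 − 2.2) / 12.3⌋ = ⌊4.236⌋ = 4 → row 4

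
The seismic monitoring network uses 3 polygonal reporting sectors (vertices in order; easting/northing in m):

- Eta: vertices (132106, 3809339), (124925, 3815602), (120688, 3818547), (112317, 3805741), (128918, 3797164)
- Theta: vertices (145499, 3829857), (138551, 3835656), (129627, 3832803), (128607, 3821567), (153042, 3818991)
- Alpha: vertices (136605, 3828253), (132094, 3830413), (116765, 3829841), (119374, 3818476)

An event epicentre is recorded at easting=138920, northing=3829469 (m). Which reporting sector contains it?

Cast a ray rightward from (138920, 3829469). For each polygon, the edges (by vertex number in listed order) whose endpoints lie on opposite sides of northing = 3829469, where each meets that height, and whether that is right or left of the point:
Eta: no edge straddles that height → 0 crossings.
Theta: 3–4 at easting≈129324.3 (left), 5–1 at easting≈145768.3 (right) → 1 crossing.
Alpha: 1–2 at easting≈134065.5 (left), 3–4 at easting≈116850.4 (left) → 0 crossings.
Only Theta has an odd count, so the point is inside Theta.

Theta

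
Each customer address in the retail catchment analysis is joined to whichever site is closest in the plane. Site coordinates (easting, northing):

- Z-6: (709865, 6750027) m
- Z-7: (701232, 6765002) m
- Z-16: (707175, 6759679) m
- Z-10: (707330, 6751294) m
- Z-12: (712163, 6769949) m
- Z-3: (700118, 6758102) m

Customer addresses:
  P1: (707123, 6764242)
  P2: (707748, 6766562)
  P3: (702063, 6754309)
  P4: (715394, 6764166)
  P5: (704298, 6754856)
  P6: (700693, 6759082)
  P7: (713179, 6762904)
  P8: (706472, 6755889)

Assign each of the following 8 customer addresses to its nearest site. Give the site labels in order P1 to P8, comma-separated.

Z-16, Z-12, Z-3, Z-12, Z-10, Z-3, Z-16, Z-16

P1 → Z-16 (d²=20823673.00)
P2 → Z-12 (d²=30963994.00)
P3 → Z-3 (d²=18169874.00)
P4 → Z-12 (d²=43882450.00)
P5 → Z-10 (d²=21880868.00)
P6 → Z-3 (d²=1291025.00)
P7 → Z-16 (d²=46448641.00)
P8 → Z-16 (d²=14858309.00)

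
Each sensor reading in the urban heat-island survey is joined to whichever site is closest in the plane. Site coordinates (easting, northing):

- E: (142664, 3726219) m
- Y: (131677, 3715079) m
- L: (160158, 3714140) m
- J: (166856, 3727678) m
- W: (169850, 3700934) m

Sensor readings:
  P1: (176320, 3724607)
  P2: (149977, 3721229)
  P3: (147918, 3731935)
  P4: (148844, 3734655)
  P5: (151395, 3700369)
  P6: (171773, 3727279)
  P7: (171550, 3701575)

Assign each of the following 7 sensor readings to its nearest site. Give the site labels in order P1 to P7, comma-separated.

P1 → J (d²=98998337.00)
P2 → E (d²=78380069.00)
P3 → E (d²=60277172.00)
P4 → E (d²=109358496.00)
P5 → L (d²=266430610.00)
P6 → J (d²=24336090.00)
P7 → W (d²=3300881.00)

J, E, E, E, L, J, W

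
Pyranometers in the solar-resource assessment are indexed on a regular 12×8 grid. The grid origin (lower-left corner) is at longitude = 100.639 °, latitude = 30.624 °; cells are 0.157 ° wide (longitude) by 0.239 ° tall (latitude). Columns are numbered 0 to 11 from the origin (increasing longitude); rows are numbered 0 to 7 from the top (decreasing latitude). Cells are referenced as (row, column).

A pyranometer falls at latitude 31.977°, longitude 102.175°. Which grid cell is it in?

(2, 9)

Column index: ⌊(102.175 − 100.639) / 0.157⌋ = ⌊9.783⌋ = 9
Row offset from origin: ⌊(31.977 − 30.624) / 0.239⌋ = ⌊5.661⌋ = 5 → row 2 (counted from top)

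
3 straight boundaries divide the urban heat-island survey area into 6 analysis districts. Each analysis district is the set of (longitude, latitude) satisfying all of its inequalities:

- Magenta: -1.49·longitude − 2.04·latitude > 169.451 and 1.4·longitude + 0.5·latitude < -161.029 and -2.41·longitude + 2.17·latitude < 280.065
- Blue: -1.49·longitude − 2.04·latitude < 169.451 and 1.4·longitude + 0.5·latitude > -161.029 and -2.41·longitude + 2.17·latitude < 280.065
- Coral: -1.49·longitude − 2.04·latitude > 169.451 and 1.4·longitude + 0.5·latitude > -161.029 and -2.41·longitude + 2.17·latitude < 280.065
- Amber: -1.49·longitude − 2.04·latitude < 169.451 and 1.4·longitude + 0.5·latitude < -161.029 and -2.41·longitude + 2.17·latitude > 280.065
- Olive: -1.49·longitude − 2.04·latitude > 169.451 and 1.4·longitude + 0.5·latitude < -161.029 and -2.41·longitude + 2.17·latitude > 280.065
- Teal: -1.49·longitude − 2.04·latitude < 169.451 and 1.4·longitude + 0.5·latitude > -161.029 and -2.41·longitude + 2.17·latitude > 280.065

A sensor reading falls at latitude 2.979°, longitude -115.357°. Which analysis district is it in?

Teal

-1.49·-115.357 − 2.04·2.979 = 165.805, which is < 169.451
1.4·-115.357 + 0.5·2.979 = -160.010, which is > -161.029
-2.41·-115.357 + 2.17·2.979 = 284.475, which is > 280.065
This sign pattern matches Teal.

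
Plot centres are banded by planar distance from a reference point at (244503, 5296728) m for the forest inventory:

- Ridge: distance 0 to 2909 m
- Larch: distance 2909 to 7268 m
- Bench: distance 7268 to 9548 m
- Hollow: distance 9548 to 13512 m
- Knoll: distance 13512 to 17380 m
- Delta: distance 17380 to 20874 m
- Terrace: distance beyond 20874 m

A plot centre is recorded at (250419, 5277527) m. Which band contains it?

Delta

Distance = √((250419−244503)² + (5277527−5296728)²) = √(34999056.000 + 368678401.000) = 20091.726 m.
17380 ≤ 20091.726 < 20874 → Delta.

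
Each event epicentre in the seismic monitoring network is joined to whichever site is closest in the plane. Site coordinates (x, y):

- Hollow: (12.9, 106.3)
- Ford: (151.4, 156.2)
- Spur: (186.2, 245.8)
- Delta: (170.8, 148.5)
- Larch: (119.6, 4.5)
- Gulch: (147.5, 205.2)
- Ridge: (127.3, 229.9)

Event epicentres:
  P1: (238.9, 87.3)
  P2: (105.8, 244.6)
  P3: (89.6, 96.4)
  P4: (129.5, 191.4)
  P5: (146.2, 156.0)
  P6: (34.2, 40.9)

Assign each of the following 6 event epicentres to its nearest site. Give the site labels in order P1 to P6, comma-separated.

P1 → Delta (d²=8383.05)
P2 → Ridge (d²=678.34)
P3 → Hollow (d²=5980.90)
P4 → Gulch (d²=514.44)
P5 → Ford (d²=27.08)
P6 → Hollow (d²=4730.85)

Delta, Ridge, Hollow, Gulch, Ford, Hollow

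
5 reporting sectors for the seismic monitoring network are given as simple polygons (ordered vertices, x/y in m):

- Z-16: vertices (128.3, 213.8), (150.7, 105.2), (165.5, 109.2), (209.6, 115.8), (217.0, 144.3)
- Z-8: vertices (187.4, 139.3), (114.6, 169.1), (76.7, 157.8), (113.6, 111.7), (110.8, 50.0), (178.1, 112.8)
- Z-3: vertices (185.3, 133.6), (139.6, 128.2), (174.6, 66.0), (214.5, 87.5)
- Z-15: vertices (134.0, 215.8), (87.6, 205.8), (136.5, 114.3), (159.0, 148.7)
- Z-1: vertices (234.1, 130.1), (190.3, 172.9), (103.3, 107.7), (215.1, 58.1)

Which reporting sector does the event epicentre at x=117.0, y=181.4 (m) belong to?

Z-15

Cast a ray rightward from (117.0, 181.4). For each polygon, the edges (by vertex number in listed order) whose endpoints lie on opposite sides of y = 181.4, where each meets that height, and whether that is right or left of the point:
Z-16: 1–2 at x≈134.98 (right), 5–1 at x≈169.65 (right) → 2 crossings.
Z-8: no edge straddles that height → 0 crossings.
Z-3: no edge straddles that height → 0 crossings.
Z-15: 2–3 at x≈100.64 (left), 4–1 at x≈146.82 (right) → 1 crossing.
Z-1: no edge straddles that height → 0 crossings.
Only Z-15 has an odd count, so the point is inside Z-15.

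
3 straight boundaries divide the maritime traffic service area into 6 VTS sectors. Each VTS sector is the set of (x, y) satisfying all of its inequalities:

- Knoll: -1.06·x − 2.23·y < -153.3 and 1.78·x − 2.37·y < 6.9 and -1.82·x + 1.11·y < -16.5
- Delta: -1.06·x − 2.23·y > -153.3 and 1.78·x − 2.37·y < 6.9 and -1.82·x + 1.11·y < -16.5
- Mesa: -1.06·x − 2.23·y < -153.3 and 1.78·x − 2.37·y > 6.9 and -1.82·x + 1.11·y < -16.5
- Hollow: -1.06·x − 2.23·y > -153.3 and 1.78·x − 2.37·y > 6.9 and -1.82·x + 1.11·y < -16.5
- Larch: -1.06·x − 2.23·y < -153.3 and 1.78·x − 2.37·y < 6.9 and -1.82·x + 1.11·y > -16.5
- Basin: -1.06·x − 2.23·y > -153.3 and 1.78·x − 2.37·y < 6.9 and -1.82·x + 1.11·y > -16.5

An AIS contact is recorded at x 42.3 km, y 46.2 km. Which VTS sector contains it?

-1.06·42.3 − 2.23·46.2 = -147.864, which is > -153.3
1.78·42.3 − 2.37·46.2 = -34.200, which is < 6.9
-1.82·42.3 + 1.11·46.2 = -25.704, which is < -16.5
This sign pattern matches Delta.

Delta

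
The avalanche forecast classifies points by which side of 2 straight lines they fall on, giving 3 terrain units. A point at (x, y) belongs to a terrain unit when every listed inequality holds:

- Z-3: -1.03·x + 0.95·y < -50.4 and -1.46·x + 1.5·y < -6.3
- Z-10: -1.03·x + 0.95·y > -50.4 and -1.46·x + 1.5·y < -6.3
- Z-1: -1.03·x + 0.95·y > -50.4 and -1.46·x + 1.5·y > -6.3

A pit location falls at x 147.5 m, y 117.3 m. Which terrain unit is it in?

-1.03·147.5 + 0.95·117.3 = -40.490, which is > -50.4
-1.46·147.5 + 1.5·117.3 = -39.400, which is < -6.3
This sign pattern matches Z-10.

Z-10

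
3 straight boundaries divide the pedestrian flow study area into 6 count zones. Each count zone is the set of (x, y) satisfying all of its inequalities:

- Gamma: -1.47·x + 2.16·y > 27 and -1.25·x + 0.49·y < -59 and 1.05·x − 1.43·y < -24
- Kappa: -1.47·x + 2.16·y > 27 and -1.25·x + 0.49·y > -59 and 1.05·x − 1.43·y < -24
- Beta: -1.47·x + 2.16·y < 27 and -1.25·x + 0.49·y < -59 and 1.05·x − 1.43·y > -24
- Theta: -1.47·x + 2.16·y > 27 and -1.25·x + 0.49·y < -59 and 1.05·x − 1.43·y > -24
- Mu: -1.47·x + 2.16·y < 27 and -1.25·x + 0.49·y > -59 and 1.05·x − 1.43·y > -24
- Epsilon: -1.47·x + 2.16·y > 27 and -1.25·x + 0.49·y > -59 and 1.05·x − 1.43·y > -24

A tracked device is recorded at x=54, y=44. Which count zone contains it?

Mu

-1.47·54 + 2.16·44 = 15.660, which is < 27
-1.25·54 + 0.49·44 = -45.940, which is > -59
1.05·54 − 1.43·44 = -6.220, which is > -24
This sign pattern matches Mu.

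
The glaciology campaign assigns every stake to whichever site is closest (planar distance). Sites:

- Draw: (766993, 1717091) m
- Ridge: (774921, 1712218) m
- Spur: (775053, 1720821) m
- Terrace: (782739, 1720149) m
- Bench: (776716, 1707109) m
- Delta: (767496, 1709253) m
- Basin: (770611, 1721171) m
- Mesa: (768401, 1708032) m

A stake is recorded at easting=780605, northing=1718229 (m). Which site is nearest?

Squared distances to each site:
Draw: 186581588.000; Ridge: 68439977.000; Spur: 37543168.000; Terrace: 8240356.000; Bench: 138778721.000; Delta: 252414457.000; Basin: 108535400.000; Mesa: 252916425.000.
Minimum at Terrace.

Terrace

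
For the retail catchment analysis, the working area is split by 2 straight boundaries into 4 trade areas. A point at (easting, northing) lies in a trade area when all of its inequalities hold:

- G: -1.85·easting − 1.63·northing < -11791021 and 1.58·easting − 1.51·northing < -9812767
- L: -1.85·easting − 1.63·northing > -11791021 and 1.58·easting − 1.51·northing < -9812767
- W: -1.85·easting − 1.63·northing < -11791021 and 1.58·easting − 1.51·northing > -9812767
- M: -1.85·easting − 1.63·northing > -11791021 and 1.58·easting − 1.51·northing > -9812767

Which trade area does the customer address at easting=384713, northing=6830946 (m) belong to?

-1.85·384713 − 1.63·6830946 = -11846161.030, which is < -11791021
1.58·384713 − 1.51·6830946 = -9706881.920, which is > -9812767
This sign pattern matches W.

W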